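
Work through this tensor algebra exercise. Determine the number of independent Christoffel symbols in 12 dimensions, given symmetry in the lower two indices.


Christoffel symbols Gamma^k_{ij} are symmetric in i,j, so there are d * d(d+1)/2 independent symbols.
d = 12
d(d+1)/2 = 12 * 13 / 2 = 78
Total = 12 * 78 = 936

936


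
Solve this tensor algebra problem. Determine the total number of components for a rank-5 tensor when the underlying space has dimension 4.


The number of components of a rank-r tensor in d dimensions is d^r.
Here d = 4 and r = 5.
4^5 = 1024

1024


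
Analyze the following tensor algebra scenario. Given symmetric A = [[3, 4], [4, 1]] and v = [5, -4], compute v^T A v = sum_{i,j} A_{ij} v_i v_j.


First compute Av:
(Av)_1 = 3*5 + 4*-4 = -1
(Av)_2 = 4*5 + 1*-4 = 16
Av = [-1, 16]
Then v^T (Av) = 5*-1 + -4*16
= -5 + -64 = -69

-69


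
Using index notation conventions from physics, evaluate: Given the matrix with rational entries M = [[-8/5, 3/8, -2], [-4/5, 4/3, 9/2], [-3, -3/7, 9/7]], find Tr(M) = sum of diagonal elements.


The trace is the sum of diagonal entries.
Diagonal: M[1,1] = -8/5, M[2,2] = 4/3, M[3,3] = 9/7
Tr(M) = -8/5 + 4/3 + 9/7
Computing step by step:
After adding M[1,1]: -8/5
After adding M[2,2]: -4/15
After adding M[3,3]: 107/105
Tr(M) = 107/105

107/105


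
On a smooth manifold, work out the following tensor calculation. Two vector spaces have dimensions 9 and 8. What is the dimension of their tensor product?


The dimension of a tensor product is the product of dimensions.
dim(V) = 9, dim(W) = 8
dim(V (x) W) = 9 * 8 = 72

72


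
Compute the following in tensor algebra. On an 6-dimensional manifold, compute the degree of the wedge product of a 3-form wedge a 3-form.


The degree of a wedge product is the sum of the degrees of the individual forms.
Degrees: 3, 3
Total degree = 3 + 3 = 6

6


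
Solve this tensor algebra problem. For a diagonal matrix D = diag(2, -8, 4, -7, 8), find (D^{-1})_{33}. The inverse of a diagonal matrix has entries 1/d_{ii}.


For a diagonal matrix, the inverse has entries (D^{-1})_{ii} = 1/d_{ii}.
The diagonal entries are: d_{11} = 2, d_{22} = -8, d_{33} = 4, d_{44} = -7, d_{55} = 8
We need (D^{-1})_{33} = 1/d_{33} = 1/4 = 1/4

1/4


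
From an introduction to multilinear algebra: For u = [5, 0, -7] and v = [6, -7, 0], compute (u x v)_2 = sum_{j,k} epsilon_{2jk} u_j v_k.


(u x v)_2 = sum_{j,k} epsilon_{2jk} u_j v_k. Only permutations of (1,2,3) contribute; the two non-zero terms are:
eps_{213} u_1 v_3 = -1 * 5 * 0 = 0
eps_{231} u_3 v_1 = 1 * -7 * 6 = -42
(u x v)_2 = -42

-42


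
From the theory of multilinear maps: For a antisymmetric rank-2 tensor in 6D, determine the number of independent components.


A antisymmetric rank-2 tensor in d dimensions has d(d-1)/2 independent components.
d = 6
d(d-1)/2 = 6 * 5 / 2 = 30 / 2 = 15

15


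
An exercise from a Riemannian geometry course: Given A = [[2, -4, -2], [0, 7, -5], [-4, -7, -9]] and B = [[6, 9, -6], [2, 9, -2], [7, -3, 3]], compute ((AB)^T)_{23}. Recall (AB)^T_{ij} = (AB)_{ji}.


(AB)^T_{ij} = (AB)_{ji} = sum_k A_{jk} B_{ki}.
For i=2, j=3 we need (AB)_{32}:
A_{31} * B_{12} = -4 * 9 = -36
A_{32} * B_{22} = -7 * 9 = -63
A_{33} * B_{32} = -9 * -3 = 27
Sum = -36 + -63 + 27 = -72

-72


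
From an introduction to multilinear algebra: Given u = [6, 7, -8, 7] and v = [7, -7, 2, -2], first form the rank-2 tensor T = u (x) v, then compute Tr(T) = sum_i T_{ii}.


The outer product gives T_{ij} = u_i v_j.
The trace (contraction) is Tr(T) = sum_i T_{ii} = sum_i u_i v_i.
Diagonal entries:
T_{11} = u_1 * v_1 = 6 * 7 = 42
T_{22} = u_2 * v_2 = 7 * -7 = -49
T_{33} = u_3 * v_3 = -8 * 2 = -16
T_{44} = u_4 * v_4 = 7 * -2 = -14
Tr(T) = 42 + -49 + -16 + -14 = -37

-37


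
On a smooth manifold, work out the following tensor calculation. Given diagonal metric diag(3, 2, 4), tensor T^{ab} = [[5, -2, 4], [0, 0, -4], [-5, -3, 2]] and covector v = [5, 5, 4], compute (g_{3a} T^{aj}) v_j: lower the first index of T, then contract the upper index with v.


Step 1: lower the first index. For a diagonal metric, g_{ia} T^{aj} = g_{ii} T^{ij} (no sum on i).
g_{33} = 4
S_3{}^1 = 4 * T^{31} = 4 * -5 = -20
S_3{}^2 = 4 * T^{32} = 4 * -3 = -12
S_3{}^3 = 4 * T^{33} = 4 * 2 = 8
Step 2: contract S_3{}^j with v_j.
S_3{}^1 * v_1 = -20 * 5 = -100
S_3{}^2 * v_2 = -12 * 5 = -60
S_3{}^3 * v_3 = 8 * 4 = 32
Result = -100 + -60 + 32 = -128

-128


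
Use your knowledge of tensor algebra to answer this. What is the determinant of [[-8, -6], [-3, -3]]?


For a 2x2 matrix [[a, b], [c, d]], det = a*d - b*c.
a = -8, b = -6, c = -3, d = -3
a*d = -8 * -3 = 24
b*c = -6 * -3 = 18
det = 24 - 18 = 6

6


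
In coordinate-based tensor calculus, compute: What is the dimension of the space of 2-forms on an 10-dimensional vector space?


The dimension of the space of p-forms on an n-dimensional space is C(n, p).
n = 10, p = 2
C(10, 2) = 10! / (2! * 8!) = 45

45


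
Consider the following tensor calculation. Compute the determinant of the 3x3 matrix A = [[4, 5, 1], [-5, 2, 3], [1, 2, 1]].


Expanding along the first row, det(A) = a11*M_11 - a12*M_12 + a13*M_13, where M_1j is the (1,j) minor.
Minor M_11 = 2*1 - 3*2 = -4
Minor M_12 = -5*1 - 3*1 = -8
Minor M_13 = -5*2 - 2*1 = -12
det = 4*(-4) - 5*(-8) + 1*(-12)
    = -16 - -40 + -12
    = 12

12


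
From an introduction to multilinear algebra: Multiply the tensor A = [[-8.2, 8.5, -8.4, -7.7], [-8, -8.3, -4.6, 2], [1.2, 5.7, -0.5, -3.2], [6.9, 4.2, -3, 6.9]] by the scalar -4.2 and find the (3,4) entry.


Scalar multiplication: (cA)_{ij} = c * A_{ij}.
c = -4.2
A_{34} = -3.2
(cA)_{34} = -4.2 * -3.2 = 13.44

13.44


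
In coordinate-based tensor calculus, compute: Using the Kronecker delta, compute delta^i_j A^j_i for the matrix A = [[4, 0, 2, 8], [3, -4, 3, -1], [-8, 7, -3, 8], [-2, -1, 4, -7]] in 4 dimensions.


The contraction (trace) of a rank-2 tensor is the sum of its diagonal elements.
Diagonal entries: A[1,1] = 4, A[2,2] = -4, A[3,3] = -3, A[4,4] = -7
Tr(A) = 4 + -4 + -3 + -7 = -10

-10


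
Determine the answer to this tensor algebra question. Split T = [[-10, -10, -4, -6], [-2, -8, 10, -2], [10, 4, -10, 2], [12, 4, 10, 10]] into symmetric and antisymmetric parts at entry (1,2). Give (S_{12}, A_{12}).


T_{12} = -10
T_{21} = -2
S_{12} = (-10 + -2)/2 = -12/2 = -6
A_{12} = (-10 - -2)/2 = -8/2 = -4
Check: S + A = -6 + -4 = -10 = T_{12}.

(-6, -4)


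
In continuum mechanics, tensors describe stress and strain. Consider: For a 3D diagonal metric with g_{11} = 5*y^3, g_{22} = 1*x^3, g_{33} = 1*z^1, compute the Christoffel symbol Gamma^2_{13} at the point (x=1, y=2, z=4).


For a diagonal metric, Gamma^k_{ij} = (1/2) g^{kk} (dg_{ik}/dx_j + dg_{jk}/dx_i - dg_{ij}/dx_k).
The metric is diagonal, so g_{ab} = 0 for a != b.
At the given point: g_{11} = 40, g_{22} = 1, g_{33} = 4
g^{22} = 1/1
dg_{12}/dx_3 = 0 (off-diagonal)
dg_{32}/dx_1 = 0 (off-diagonal)
dg_{13}/dx_2 = 0 (off-diagonal)
Numerator = 0 + 0 - 0 = 0
Gamma^2_{13} = 0 / (2 * 1) = 0

0


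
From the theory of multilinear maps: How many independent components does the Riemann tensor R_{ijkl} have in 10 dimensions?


The Riemann tensor in d dimensions has d^2(d^2 - 1)/12 independent components.
d = 10, so d^2 = 100
d^2 - 1 = 99
d^2(d^2 - 1) = 100 * 99 = 9900
Divide by 12: 9900 / 12 = 825

825


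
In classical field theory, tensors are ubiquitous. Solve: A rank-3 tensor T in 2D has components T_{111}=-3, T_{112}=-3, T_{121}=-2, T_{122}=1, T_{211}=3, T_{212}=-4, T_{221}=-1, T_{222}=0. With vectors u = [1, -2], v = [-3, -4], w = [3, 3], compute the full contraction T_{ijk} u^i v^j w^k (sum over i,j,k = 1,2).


S = sum over i,j,k of T_{ijk} u_i v_j w_k. Expanding all 8 terms:
T_{111}*u_1*v_1*w_1 = -3*1*-3*3 = 27  (running total: 27)
T_{112}*u_1*v_1*w_2 = -3*1*-3*3 = 27  (running total: 54)
T_{121}*u_1*v_2*w_1 = -2*1*-4*3 = 24  (running total: 78)
T_{122}*u_1*v_2*w_2 = 1*1*-4*3 = -12  (running total: 66)
T_{211}*u_2*v_1*w_1 = 3*-2*-3*3 = 54  (running total: 120)
T_{212}*u_2*v_1*w_2 = -4*-2*-3*3 = -72  (running total: 48)
T_{221}*u_2*v_2*w_1 = -1*-2*-4*3 = -24  (running total: 24)
T_{222}*u_2*v_2*w_2 = 0*-2*-4*3 = 0  (running total: 24)
S = 24

24


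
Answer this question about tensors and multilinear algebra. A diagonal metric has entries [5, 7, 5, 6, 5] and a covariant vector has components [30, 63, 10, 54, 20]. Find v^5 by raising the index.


To raise an index with a diagonal metric: v^i = v_i / g_{ii}.
For index 5: v_5 = 20, g_{55} = 5
v^5 = 20 / 5 = 4

4


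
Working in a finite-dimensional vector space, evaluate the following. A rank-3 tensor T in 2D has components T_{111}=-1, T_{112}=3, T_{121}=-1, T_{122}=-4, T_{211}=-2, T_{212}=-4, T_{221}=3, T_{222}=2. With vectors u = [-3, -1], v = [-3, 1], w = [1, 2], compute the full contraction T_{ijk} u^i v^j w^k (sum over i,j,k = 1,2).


S = sum over i,j,k of T_{ijk} u_i v_j w_k. Expanding all 8 terms:
T_{111}*u_1*v_1*w_1 = -1*-3*-3*1 = -9  (running total: -9)
T_{112}*u_1*v_1*w_2 = 3*-3*-3*2 = 54  (running total: 45)
T_{121}*u_1*v_2*w_1 = -1*-3*1*1 = 3  (running total: 48)
T_{122}*u_1*v_2*w_2 = -4*-3*1*2 = 24  (running total: 72)
T_{211}*u_2*v_1*w_1 = -2*-1*-3*1 = -6  (running total: 66)
T_{212}*u_2*v_1*w_2 = -4*-1*-3*2 = -24  (running total: 42)
T_{221}*u_2*v_2*w_1 = 3*-1*1*1 = -3  (running total: 39)
T_{222}*u_2*v_2*w_2 = 2*-1*1*2 = -4  (running total: 35)
S = 35

35


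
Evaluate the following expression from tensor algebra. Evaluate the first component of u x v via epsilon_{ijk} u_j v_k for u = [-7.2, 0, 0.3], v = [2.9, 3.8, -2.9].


(u x v)_1 = sum_{j,k} epsilon_{1jk} u_j v_k. Only permutations of (1,2,3) contribute; the two non-zero terms are:
eps_{123} u_2 v_3 = 1 * 0 * -2.9 = 0
eps_{132} u_3 v_2 = -1 * 0.3 * 3.8 = -1.14
(u x v)_1 = -1.14

-1.14


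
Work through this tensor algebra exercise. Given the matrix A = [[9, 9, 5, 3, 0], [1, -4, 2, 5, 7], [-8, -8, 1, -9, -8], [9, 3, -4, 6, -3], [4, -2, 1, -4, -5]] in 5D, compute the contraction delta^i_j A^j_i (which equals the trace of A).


The contraction (trace) of a rank-2 tensor is the sum of its diagonal elements.
Diagonal entries: A[1,1] = 9, A[2,2] = -4, A[3,3] = 1, A[4,4] = 6, A[5,5] = -5
Tr(A) = 9 + -4 + 1 + 6 + -5 = 7

7


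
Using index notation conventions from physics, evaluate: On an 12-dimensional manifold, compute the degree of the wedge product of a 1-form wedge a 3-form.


The degree of a wedge product is the sum of the degrees of the individual forms.
Degrees: 1, 3
Total degree = 1 + 3 = 4

4


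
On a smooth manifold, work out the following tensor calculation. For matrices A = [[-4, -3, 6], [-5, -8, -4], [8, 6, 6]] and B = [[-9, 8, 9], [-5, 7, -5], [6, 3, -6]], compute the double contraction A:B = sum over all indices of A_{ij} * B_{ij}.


A:B = sum over all i,j of A_{ij} * B_{ij}.
Row 1: -4*-9=36, -3*8=-24, 6*9=54 => row sum = 66
Row 2: -5*-5=25, -8*7=-56, -4*-5=20 => row sum = -11
Row 3: 8*6=48, 6*3=18, 6*-6=-36 => row sum = 30
Total = 66 + -11 + 30 = 85

85


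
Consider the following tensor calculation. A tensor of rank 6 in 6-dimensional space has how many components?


The number of components of a rank-r tensor in d dimensions is d^r.
Here d = 6 and r = 6.
6^6 = 46656

46656


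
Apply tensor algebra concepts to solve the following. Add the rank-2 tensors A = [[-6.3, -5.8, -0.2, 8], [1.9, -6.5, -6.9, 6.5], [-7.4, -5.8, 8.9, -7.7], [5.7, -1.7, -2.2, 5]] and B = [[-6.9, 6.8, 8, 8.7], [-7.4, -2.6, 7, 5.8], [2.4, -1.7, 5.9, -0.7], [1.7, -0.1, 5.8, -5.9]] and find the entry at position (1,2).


Tensor addition is component-wise: (A + B)_{ij} = A_{ij} + B_{ij}.
A_{12} = -5.8
B_{12} = 6.8
(A + B)_{12} = -5.8 + 6.8 = 1

1


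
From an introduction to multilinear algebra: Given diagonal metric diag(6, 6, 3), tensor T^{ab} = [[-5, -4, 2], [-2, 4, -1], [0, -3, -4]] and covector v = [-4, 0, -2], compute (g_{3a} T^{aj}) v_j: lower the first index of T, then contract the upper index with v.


Step 1: lower the first index. For a diagonal metric, g_{ia} T^{aj} = g_{ii} T^{ij} (no sum on i).
g_{33} = 3
S_3{}^1 = 3 * T^{31} = 3 * 0 = 0
S_3{}^2 = 3 * T^{32} = 3 * -3 = -9
S_3{}^3 = 3 * T^{33} = 3 * -4 = -12
Step 2: contract S_3{}^j with v_j.
S_3{}^1 * v_1 = 0 * -4 = 0
S_3{}^2 * v_2 = -9 * 0 = 0
S_3{}^3 * v_3 = -12 * -2 = 24
Result = 0 + 0 + 24 = 24

24


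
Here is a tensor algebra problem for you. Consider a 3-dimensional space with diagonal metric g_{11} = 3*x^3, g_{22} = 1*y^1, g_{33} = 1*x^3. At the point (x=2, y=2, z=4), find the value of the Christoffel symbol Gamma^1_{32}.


For a diagonal metric, Gamma^k_{ij} = (1/2) g^{kk} (dg_{ik}/dx_j + dg_{jk}/dx_i - dg_{ij}/dx_k).
The metric is diagonal, so g_{ab} = 0 for a != b.
At the given point: g_{11} = 24, g_{22} = 2, g_{33} = 8
g^{11} = 1/24
dg_{31}/dx_2 = 0 (off-diagonal)
dg_{21}/dx_3 = 0 (off-diagonal)
dg_{32}/dx_1 = 0 (off-diagonal)
Numerator = 0 + 0 - 0 = 0
Gamma^1_{32} = 0 / (2 * 24) = 0

0


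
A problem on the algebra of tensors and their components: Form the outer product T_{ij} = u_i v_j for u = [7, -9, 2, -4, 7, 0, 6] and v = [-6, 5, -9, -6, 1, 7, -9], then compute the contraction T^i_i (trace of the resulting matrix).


The outer product gives T_{ij} = u_i v_j.
The trace (contraction) is Tr(T) = sum_i T_{ii} = sum_i u_i v_i.
Diagonal entries:
T_{11} = u_1 * v_1 = 7 * -6 = -42
T_{22} = u_2 * v_2 = -9 * 5 = -45
T_{33} = u_3 * v_3 = 2 * -9 = -18
T_{44} = u_4 * v_4 = -4 * -6 = 24
T_{55} = u_5 * v_5 = 7 * 1 = 7
T_{66} = u_6 * v_6 = 0 * 7 = 0
T_{77} = u_7 * v_7 = 6 * -9 = -54
Tr(T) = -42 + -45 + -18 + 24 + 7 + 0 + -54 = -128

-128


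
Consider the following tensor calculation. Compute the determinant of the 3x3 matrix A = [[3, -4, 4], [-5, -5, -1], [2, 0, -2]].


Expanding along the first row, det(A) = a11*M_11 - a12*M_12 + a13*M_13, where M_1j is the (1,j) minor.
Minor M_11 = -5*-2 - -1*0 = 10
Minor M_12 = -5*-2 - -1*2 = 12
Minor M_13 = -5*0 - -5*2 = 10
det = 3*(10) - -4*(12) + 4*(10)
    = 30 - -48 + 40
    = 118

118


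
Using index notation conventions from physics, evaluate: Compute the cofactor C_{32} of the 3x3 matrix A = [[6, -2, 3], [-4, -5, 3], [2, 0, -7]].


To find cofactor C_{32}, delete row 3 and column 2.
The resulting 2x2 submatrix is: [[6, 3], [-4, 3]]
Minor M_{32} = 6*3 - 3*-4
  = 18 - -12 = 30
Sign = (-1)^(3+2) = (-1)^5 = -1
Cofactor C_{32} = -1 * 30 = -30

-30


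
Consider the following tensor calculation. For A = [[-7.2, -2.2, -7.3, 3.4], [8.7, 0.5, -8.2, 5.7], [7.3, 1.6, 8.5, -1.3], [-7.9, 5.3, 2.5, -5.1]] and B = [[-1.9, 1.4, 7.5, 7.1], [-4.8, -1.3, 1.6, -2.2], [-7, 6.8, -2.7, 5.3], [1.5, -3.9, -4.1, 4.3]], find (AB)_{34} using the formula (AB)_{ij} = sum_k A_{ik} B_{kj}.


(AB)_{ij} = sum_k A_{ik} B_{kj}.
For i=3, j=4:
A_{31} * B_{14} = 7.3 * 7.1 = 51.83
A_{32} * B_{24} = 1.6 * -2.2 = -3.52
A_{33} * B_{34} = 8.5 * 5.3 = 45.05
A_{34} * B_{44} = -1.3 * 4.3 = -5.59
Sum = 51.83 + -3.52 + 45.05 + -5.59 = 87.77

87.77


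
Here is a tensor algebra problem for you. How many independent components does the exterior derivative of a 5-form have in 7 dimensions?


The exterior derivative of a p-form is a (p+1)-form.
Its number of independent components is C(n, p+1).
n = 7, p+1 = 6
C(7, 6) = 7

7


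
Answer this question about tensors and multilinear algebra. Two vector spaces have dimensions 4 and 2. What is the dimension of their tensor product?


The dimension of a tensor product is the product of dimensions.
dim(V) = 4, dim(W) = 2
dim(V (x) W) = 4 * 2 = 8

8


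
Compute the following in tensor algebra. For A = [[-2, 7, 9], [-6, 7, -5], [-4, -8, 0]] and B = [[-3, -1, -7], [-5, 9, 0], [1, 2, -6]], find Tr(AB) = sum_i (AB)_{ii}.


Tr(AB) = sum_i (AB)_{ii} where (AB)_{ii} = sum_k A_{ik} B_{ki}.
(AB)_{11} = -2*-3 + 7*-5 + 9*1 = -20
(AB)_{22} = -6*-1 + 7*9 + -5*2 = 59
(AB)_{33} = -4*-7 + -8*0 + 0*-6 = 28
Tr(AB) = -20 + 59 + 28 = 67

67


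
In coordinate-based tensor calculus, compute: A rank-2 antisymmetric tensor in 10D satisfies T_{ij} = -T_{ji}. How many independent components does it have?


An antisymmetric rank-2 tensor satisfies A_{ij} = -A_{ji}, so diagonal entries are zero.
The independent components are the upper-triangular entries: C(n, 2) = n(n-1)/2.
n = 10
C(10, 2) = 10 * 9 / 2 = 90 / 2 = 45

45


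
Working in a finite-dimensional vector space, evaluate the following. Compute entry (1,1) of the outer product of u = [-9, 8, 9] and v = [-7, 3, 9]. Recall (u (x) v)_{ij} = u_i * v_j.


The outer product entry T_{ij} = u_i * v_j.
We need i=1, j=1.
u_1 = -9, v_1 = -7
T_{1,1} = -9 * -7 = 63

63


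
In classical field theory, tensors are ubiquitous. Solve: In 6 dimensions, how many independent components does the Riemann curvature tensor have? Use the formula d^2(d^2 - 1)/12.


The Riemann tensor in d dimensions has d^2(d^2 - 1)/12 independent components.
d = 6, so d^2 = 36
d^2 - 1 = 35
d^2(d^2 - 1) = 36 * 35 = 1260
Divide by 12: 1260 / 12 = 105

105


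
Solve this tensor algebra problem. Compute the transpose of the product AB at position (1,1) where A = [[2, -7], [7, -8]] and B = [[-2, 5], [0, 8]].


(AB)^T_{ij} = (AB)_{ji} = sum_k A_{jk} B_{ki}.
For i=1, j=1 we need (AB)_{11}:
A_{11} * B_{11} = 2 * -2 = -4
A_{12} * B_{21} = -7 * 0 = 0
Sum = -4 + 0 = -4

-4


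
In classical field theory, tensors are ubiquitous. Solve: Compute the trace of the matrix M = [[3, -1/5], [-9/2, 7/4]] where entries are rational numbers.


The trace is the sum of diagonal entries.
Diagonal: M[1,1] = 3, M[2,2] = 7/4
Tr(M) = 3 + 7/4
Computing step by step:
After adding M[1,1]: 3
After adding M[2,2]: 19/4
Tr(M) = 19/4

19/4


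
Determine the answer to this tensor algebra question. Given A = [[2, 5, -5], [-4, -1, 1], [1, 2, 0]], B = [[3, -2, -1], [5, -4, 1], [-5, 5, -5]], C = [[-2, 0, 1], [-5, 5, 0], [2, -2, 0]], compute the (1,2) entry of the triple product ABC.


(ABC)_{12} = sum_m (AB)_{1m} C_{m2}. First compute row 1 of AB.
(AB)_{11} = 2*3 + 5*5 + -5*-5 = 56
(AB)_{12} = 2*-2 + 5*-4 + -5*5 = -49
(AB)_{13} = 2*-1 + 5*1 + -5*-5 = 28
Now contract with column 2 of C:
(AB)_{11} * C_{12} = 56 * 0 = 0
(AB)_{12} * C_{22} = -49 * 5 = -245
(AB)_{13} * C_{32} = 28 * -2 = -56
(ABC)_{12} = 0 + -245 + -56 = -301

-301


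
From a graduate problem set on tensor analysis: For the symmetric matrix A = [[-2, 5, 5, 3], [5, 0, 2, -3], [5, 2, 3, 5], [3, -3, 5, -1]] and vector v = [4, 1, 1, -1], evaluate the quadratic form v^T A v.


First compute Av:
(Av)_1 = -2*4 + 5*1 + 5*1 + 3*-1 = -1
(Av)_2 = 5*4 + 0*1 + 2*1 + -3*-1 = 25
(Av)_3 = 5*4 + 2*1 + 3*1 + 5*-1 = 20
(Av)_4 = 3*4 + -3*1 + 5*1 + -1*-1 = 15
Av = [-1, 25, 20, 15]
Then v^T (Av) = 4*-1 + 1*25 + 1*20 + -1*15
= -4 + 25 + 20 + -15 = 26

26


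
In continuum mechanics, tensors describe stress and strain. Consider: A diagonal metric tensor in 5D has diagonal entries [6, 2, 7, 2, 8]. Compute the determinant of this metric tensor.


For a diagonal metric, the determinant is the product of diagonal entries.
Diagonal entries: 6, 2, 7, 2, 8
det(g) = 6 * 2 * 7 * 2 * 8 = 1344

1344


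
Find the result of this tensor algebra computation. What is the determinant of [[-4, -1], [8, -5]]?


For a 2x2 matrix [[a, b], [c, d]], det = a*d - b*c.
a = -4, b = -1, c = 8, d = -5
a*d = -4 * -5 = 20
b*c = -1 * 8 = -8
det = 20 - -8 = 28

28


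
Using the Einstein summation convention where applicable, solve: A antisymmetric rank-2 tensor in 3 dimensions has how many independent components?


A antisymmetric rank-2 tensor in d dimensions has d(d-1)/2 independent components.
d = 3
d(d-1)/2 = 3 * 2 / 2 = 6 / 2 = 3

3


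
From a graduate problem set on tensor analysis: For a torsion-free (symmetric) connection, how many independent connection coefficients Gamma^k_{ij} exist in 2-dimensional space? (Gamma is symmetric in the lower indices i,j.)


Christoffel symbols Gamma^k_{ij} are symmetric in i,j, so there are d * d(d+1)/2 independent symbols.
d = 2
d(d+1)/2 = 2 * 3 / 2 = 3
Total = 2 * 3 = 6

6


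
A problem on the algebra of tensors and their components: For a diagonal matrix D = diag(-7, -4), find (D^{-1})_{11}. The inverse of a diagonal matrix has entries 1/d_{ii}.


For a diagonal matrix, the inverse has entries (D^{-1})_{ii} = 1/d_{ii}.
The diagonal entries are: d_{11} = -7, d_{22} = -4
We need (D^{-1})_{11} = 1/d_{11} = 1/-7 = -1/7

-1/7


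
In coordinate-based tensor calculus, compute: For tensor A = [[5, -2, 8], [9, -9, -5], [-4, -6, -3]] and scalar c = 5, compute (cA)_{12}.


Scalar multiplication: (cA)_{ij} = c * A_{ij}.
c = 5
A_{12} = -2
(cA)_{12} = 5 * -2 = -10

-10


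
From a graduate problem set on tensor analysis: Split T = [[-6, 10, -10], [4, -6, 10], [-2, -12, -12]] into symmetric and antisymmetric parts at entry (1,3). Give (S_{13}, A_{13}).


T_{13} = -10
T_{31} = -2
S_{13} = (-10 + -2)/2 = -12/2 = -6
A_{13} = (-10 - -2)/2 = -8/2 = -4
Check: S + A = -6 + -4 = -10 = T_{13}.

(-6, -4)


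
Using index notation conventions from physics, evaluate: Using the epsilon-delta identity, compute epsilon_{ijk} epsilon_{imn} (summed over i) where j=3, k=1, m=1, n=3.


Using the identity: epsilon_{ijk} epsilon_{imn} = delta_{jm} delta_{kn} - delta_{jn} delta_{km}.
delta_{31} = 0
delta_{13} = 0
delta_{33} = 1
delta_{11} = 1
Result = 0 * 0 - 1 * 1 = 0 - 1 = -1

-1


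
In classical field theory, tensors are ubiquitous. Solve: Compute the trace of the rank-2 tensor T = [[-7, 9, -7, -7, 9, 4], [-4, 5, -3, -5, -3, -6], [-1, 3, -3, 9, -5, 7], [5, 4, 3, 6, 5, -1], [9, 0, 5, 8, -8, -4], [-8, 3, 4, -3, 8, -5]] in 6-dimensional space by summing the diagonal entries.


The contraction (trace) of a rank-2 tensor is the sum of its diagonal elements.
Diagonal entries: A[1,1] = -7, A[2,2] = 5, A[3,3] = -3, A[4,4] = 6, A[5,5] = -8, A[6,6] = -5
Tr(A) = -7 + 5 + -3 + 6 + -8 + -5 = -12

-12


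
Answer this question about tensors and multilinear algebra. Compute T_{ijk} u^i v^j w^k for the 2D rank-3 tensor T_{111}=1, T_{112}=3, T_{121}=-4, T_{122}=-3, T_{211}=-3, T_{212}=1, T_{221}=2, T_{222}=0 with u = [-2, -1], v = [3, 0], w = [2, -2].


S = sum over i,j,k of T_{ijk} u_i v_j w_k. Expanding all 8 terms:
T_{111}*u_1*v_1*w_1 = 1*-2*3*2 = -12  (running total: -12)
T_{112}*u_1*v_1*w_2 = 3*-2*3*-2 = 36  (running total: 24)
T_{121}*u_1*v_2*w_1 = -4*-2*0*2 = 0  (running total: 24)
T_{122}*u_1*v_2*w_2 = -3*-2*0*-2 = 0  (running total: 24)
T_{211}*u_2*v_1*w_1 = -3*-1*3*2 = 18  (running total: 42)
T_{212}*u_2*v_1*w_2 = 1*-1*3*-2 = 6  (running total: 48)
T_{221}*u_2*v_2*w_1 = 2*-1*0*2 = 0  (running total: 48)
T_{222}*u_2*v_2*w_2 = 0*-1*0*-2 = 0  (running total: 48)
S = 48

48


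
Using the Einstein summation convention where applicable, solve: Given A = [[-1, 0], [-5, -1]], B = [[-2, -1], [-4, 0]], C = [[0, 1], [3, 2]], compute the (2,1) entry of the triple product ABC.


(ABC)_{21} = sum_m (AB)_{2m} C_{m1}. First compute row 2 of AB.
(AB)_{21} = -5*-2 + -1*-4 = 14
(AB)_{22} = -5*-1 + -1*0 = 5
Now contract with column 1 of C:
(AB)_{21} * C_{11} = 14 * 0 = 0
(AB)_{22} * C_{21} = 5 * 3 = 15
(ABC)_{21} = 0 + 15 = 15

15


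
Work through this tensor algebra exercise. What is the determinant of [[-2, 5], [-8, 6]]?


For a 2x2 matrix [[a, b], [c, d]], det = a*d - b*c.
a = -2, b = 5, c = -8, d = 6
a*d = -2 * 6 = -12
b*c = 5 * -8 = -40
det = -12 - -40 = 28

28


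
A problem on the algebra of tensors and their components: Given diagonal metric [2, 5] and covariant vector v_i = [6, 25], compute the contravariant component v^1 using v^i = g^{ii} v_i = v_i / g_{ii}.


To raise an index with a diagonal metric: v^i = v_i / g_{ii}.
For index 1: v_1 = 6, g_{11} = 2
v^1 = 6 / 2 = 3

3


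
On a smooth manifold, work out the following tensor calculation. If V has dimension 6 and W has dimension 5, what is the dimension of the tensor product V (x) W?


The dimension of a tensor product is the product of dimensions.
dim(V) = 6, dim(W) = 5
dim(V (x) W) = 6 * 5 = 30

30


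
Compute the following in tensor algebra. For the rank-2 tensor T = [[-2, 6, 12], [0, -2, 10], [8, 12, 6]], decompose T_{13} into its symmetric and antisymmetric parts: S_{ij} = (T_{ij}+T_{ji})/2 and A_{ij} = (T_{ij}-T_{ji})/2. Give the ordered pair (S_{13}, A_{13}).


T_{13} = 12
T_{31} = 8
S_{13} = (12 + 8)/2 = 20/2 = 10
A_{13} = (12 - 8)/2 = 4/2 = 2
Check: S + A = 10 + 2 = 12 = T_{13}.

(10, 2)


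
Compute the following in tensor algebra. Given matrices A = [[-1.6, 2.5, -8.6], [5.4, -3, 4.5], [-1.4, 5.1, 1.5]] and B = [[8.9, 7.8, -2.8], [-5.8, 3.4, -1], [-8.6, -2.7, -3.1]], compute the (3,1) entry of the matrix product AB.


(AB)_{ij} = sum_k A_{ik} B_{kj}.
For i=3, j=1:
A_{31} * B_{11} = -1.4 * 8.9 = -12.46
A_{32} * B_{21} = 5.1 * -5.8 = -29.58
A_{33} * B_{31} = 1.5 * -8.6 = -12.9
Sum = -12.46 + -29.58 + -12.9 = -54.94

-54.94


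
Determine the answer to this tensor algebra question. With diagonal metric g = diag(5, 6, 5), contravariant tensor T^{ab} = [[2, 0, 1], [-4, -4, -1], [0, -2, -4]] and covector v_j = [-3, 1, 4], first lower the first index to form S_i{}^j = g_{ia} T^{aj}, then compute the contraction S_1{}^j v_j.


Step 1: lower the first index. For a diagonal metric, g_{ia} T^{aj} = g_{ii} T^{ij} (no sum on i).
g_{11} = 5
S_1{}^1 = 5 * T^{11} = 5 * 2 = 10
S_1{}^2 = 5 * T^{12} = 5 * 0 = 0
S_1{}^3 = 5 * T^{13} = 5 * 1 = 5
Step 2: contract S_1{}^j with v_j.
S_1{}^1 * v_1 = 10 * -3 = -30
S_1{}^2 * v_2 = 0 * 1 = 0
S_1{}^3 * v_3 = 5 * 4 = 20
Result = -30 + 0 + 20 = -10

-10


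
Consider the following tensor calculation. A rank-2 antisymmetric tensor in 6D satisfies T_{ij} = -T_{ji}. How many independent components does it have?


An antisymmetric rank-2 tensor satisfies A_{ij} = -A_{ji}, so diagonal entries are zero.
The independent components are the upper-triangular entries: C(n, 2) = n(n-1)/2.
n = 6
C(6, 2) = 6 * 5 / 2 = 30 / 2 = 15

15


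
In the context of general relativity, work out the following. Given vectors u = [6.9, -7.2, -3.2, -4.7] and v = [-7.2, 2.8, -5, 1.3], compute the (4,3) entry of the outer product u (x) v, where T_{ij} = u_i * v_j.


The outer product entry T_{ij} = u_i * v_j.
We need i=4, j=3.
u_4 = -4.7, v_3 = -5
T_{4,3} = -4.7 * -5 = 23.5

23.5


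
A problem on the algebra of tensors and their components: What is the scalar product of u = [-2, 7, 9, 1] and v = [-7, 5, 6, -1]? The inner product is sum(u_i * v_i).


The inner product u . v = sum of u_i * v_i.
Term-by-term: -2 * -7, 7 * 5, 9 * 6, 1 * -1
Products: 14, 35, 54, -1
Sum = 14 + 35 + 54 + -1 = 102

102


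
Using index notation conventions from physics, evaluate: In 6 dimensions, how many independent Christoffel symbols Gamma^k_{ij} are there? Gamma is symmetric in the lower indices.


Christoffel symbols Gamma^k_{ij} are symmetric in i,j, so there are d * d(d+1)/2 independent symbols.
d = 6
d(d+1)/2 = 6 * 7 / 2 = 21
Total = 6 * 21 = 126

126


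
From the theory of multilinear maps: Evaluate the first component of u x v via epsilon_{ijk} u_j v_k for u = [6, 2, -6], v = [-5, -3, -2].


(u x v)_1 = sum_{j,k} epsilon_{1jk} u_j v_k. Only permutations of (1,2,3) contribute; the two non-zero terms are:
eps_{123} u_2 v_3 = 1 * 2 * -2 = -4
eps_{132} u_3 v_2 = -1 * -6 * -3 = -18
(u x v)_1 = -22

-22


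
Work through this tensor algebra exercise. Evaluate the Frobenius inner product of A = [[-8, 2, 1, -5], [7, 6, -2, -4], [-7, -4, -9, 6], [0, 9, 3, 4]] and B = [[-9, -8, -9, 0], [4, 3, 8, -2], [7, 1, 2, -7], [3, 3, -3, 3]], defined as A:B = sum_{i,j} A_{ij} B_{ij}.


A:B = sum over all i,j of A_{ij} * B_{ij}.
Row 1: -8*-9=72, 2*-8=-16, 1*-9=-9, -5*0=0 => row sum = 47
Row 2: 7*4=28, 6*3=18, -2*8=-16, -4*-2=8 => row sum = 38
Row 3: -7*7=-49, -4*1=-4, -9*2=-18, 6*-7=-42 => row sum = -113
Row 4: 0*3=0, 9*3=27, 3*-3=-9, 4*3=12 => row sum = 30
Total = 47 + 38 + -113 + 30 = 2

2


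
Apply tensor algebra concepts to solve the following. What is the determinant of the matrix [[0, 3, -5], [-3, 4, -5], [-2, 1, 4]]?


Expanding along the first row, det(A) = a11*M_11 - a12*M_12 + a13*M_13, where M_1j is the (1,j) minor.
Minor M_11 = 4*4 - -5*1 = 21
Minor M_12 = -3*4 - -5*-2 = -22
Minor M_13 = -3*1 - 4*-2 = 5
det = 0*(21) - 3*(-22) + -5*(5)
    = 0 - -66 + -25
    = 41

41


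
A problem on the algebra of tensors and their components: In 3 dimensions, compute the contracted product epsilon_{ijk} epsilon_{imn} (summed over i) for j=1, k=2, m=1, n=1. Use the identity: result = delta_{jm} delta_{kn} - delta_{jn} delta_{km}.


Using the identity: epsilon_{ijk} epsilon_{imn} = delta_{jm} delta_{kn} - delta_{jn} delta_{km}.
delta_{11} = 1
delta_{21} = 0
delta_{11} = 1
delta_{21} = 0
Result = 1 * 0 - 1 * 0 = 0 - 0 = 0

0


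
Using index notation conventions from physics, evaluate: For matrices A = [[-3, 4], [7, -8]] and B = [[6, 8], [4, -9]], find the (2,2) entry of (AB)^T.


(AB)^T_{ij} = (AB)_{ji} = sum_k A_{jk} B_{ki}.
For i=2, j=2 we need (AB)_{22}:
A_{21} * B_{12} = 7 * 8 = 56
A_{22} * B_{22} = -8 * -9 = 72
Sum = 56 + 72 = 128

128


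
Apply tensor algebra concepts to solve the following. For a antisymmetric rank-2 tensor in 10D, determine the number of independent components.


A antisymmetric rank-2 tensor in d dimensions has d(d-1)/2 independent components.
d = 10
d(d-1)/2 = 10 * 9 / 2 = 90 / 2 = 45

45


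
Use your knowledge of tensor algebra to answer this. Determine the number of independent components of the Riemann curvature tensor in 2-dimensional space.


The Riemann tensor in d dimensions has d^2(d^2 - 1)/12 independent components.
d = 2, so d^2 = 4
d^2 - 1 = 3
d^2(d^2 - 1) = 4 * 3 = 12
Divide by 12: 12 / 12 = 1

1


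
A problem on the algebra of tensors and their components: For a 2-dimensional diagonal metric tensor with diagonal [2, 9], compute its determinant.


For a diagonal metric, the determinant is the product of diagonal entries.
Diagonal entries: 2, 9
det(g) = 2 * 9 = 18

18


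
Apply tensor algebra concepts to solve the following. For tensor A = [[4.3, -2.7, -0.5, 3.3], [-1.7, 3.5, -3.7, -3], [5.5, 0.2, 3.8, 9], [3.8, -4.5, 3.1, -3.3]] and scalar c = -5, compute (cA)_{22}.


Scalar multiplication: (cA)_{ij} = c * A_{ij}.
c = -5
A_{22} = 3.5
(cA)_{22} = -5 * 3.5 = -17.5

-17.5


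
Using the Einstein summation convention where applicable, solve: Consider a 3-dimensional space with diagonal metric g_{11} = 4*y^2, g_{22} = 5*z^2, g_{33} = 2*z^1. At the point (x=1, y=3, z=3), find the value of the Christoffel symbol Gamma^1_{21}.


For a diagonal metric, Gamma^k_{ij} = (1/2) g^{kk} (dg_{ik}/dx_j + dg_{jk}/dx_i - dg_{ij}/dx_k).
The metric is diagonal, so g_{ab} = 0 for a != b.
At the given point: g_{11} = 36, g_{22} = 45, g_{33} = 6
g^{11} = 1/36
dg_{21}/dx_1 = 0 (off-diagonal)
dg_{11}/dx_2 = dg_{11}/dx_2 = 24
dg_{21}/dx_1 = 0 (off-diagonal)
Numerator = 0 + 24 - 0 = 24
Gamma^1_{21} = 24 / (2 * 36) = 1/3

1/3


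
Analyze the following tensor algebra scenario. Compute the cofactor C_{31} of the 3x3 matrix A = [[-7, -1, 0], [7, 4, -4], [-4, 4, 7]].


To find cofactor C_{31}, delete row 3 and column 1.
The resulting 2x2 submatrix is: [[-1, 0], [4, -4]]
Minor M_{31} = -1*-4 - 0*4
  = 4 - 0 = 4
Sign = (-1)^(3+1) = (-1)^4 = 1
Cofactor C_{31} = 1 * 4 = 4

4


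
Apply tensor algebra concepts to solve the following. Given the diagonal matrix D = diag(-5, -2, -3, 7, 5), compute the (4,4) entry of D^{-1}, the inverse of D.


For a diagonal matrix, the inverse has entries (D^{-1})_{ii} = 1/d_{ii}.
The diagonal entries are: d_{11} = -5, d_{22} = -2, d_{33} = -3, d_{44} = 7, d_{55} = 5
We need (D^{-1})_{44} = 1/d_{44} = 1/7 = 1/7

1/7


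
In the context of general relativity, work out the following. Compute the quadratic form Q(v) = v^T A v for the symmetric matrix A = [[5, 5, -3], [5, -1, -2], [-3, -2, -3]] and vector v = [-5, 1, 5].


First compute Av:
(Av)_1 = 5*-5 + 5*1 + -3*5 = -35
(Av)_2 = 5*-5 + -1*1 + -2*5 = -36
(Av)_3 = -3*-5 + -2*1 + -3*5 = -2
Av = [-35, -36, -2]
Then v^T (Av) = -5*-35 + 1*-36 + 5*-2
= 175 + -36 + -10 = 129

129


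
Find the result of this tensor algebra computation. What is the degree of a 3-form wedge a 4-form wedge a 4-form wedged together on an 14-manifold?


The degree of a wedge product is the sum of the degrees of the individual forms.
Degrees: 3, 4, 4
Total degree = 3 + 4 + 4 = 11

11


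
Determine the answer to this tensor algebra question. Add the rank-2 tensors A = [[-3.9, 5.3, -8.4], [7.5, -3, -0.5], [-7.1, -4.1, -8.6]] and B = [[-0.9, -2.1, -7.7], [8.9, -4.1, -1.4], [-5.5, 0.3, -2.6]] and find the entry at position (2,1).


Tensor addition is component-wise: (A + B)_{ij} = A_{ij} + B_{ij}.
A_{21} = 7.5
B_{21} = 8.9
(A + B)_{21} = 7.5 + 8.9 = 16.4

16.4


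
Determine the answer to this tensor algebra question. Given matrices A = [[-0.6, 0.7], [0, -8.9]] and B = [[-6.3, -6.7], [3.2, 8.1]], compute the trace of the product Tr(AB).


Tr(AB) = sum_i (AB)_{ii} where (AB)_{ii} = sum_k A_{ik} B_{ki}.
(AB)_{11} = -0.6*-6.3 + 0.7*3.2 = 6.02
(AB)_{22} = 0*-6.7 + -8.9*8.1 = -72.09
Tr(AB) = 6.02 + -72.09 = -66.07

-66.07


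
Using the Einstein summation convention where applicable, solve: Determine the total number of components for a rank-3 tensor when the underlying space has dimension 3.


The number of components of a rank-r tensor in d dimensions is d^r.
Here d = 3 and r = 3.
3^3 = 27

27


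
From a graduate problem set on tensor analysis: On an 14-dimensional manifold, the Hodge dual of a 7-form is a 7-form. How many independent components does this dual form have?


The Hodge dual of a p-form on an n-dimensional manifold is an (n-p)-form.
n = 14, p = 7, so dual degree = 14 - 7 = 7
The number of components is C(n, n-p) = C(14, 7) = 3432

3432


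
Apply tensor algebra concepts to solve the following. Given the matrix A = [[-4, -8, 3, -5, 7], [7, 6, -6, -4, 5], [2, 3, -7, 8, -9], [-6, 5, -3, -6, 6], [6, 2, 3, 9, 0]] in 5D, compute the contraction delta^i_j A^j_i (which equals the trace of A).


The contraction (trace) of a rank-2 tensor is the sum of its diagonal elements.
Diagonal entries: A[1,1] = -4, A[2,2] = 6, A[3,3] = -7, A[4,4] = -6, A[5,5] = 0
Tr(A) = -4 + 6 + -7 + -6 + 0 = -11

-11


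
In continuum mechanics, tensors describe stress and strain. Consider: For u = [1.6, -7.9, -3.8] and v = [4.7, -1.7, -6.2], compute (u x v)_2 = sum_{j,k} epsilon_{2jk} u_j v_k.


(u x v)_2 = sum_{j,k} epsilon_{2jk} u_j v_k. Only permutations of (1,2,3) contribute; the two non-zero terms are:
eps_{213} u_1 v_3 = -1 * 1.6 * -6.2 = 9.92
eps_{231} u_3 v_1 = 1 * -3.8 * 4.7 = -17.86
(u x v)_2 = -7.94

-7.94


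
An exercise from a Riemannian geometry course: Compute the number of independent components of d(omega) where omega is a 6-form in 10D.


The exterior derivative of a p-form is a (p+1)-form.
Its number of independent components is C(n, p+1).
n = 10, p+1 = 7
C(10, 7) = 120

120


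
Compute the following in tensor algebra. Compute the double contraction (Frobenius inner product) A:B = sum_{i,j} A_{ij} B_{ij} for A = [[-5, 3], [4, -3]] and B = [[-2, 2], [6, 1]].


A:B = sum over all i,j of A_{ij} * B_{ij}.
Row 1: -5*-2=10, 3*2=6 => row sum = 16
Row 2: 4*6=24, -3*1=-3 => row sum = 21
Total = 16 + 21 = 37

37


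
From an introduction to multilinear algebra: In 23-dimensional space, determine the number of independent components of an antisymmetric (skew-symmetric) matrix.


An antisymmetric rank-2 tensor satisfies A_{ij} = -A_{ji}, so diagonal entries are zero.
The independent components are the upper-triangular entries: C(n, 2) = n(n-1)/2.
n = 23
C(23, 2) = 23 * 22 / 2 = 506 / 2 = 253

253


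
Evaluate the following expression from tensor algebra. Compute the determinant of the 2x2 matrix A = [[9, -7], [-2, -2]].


For a 2x2 matrix [[a, b], [c, d]], det = a*d - b*c.
a = 9, b = -7, c = -2, d = -2
a*d = 9 * -2 = -18
b*c = -7 * -2 = 14
det = -18 - 14 = -32

-32


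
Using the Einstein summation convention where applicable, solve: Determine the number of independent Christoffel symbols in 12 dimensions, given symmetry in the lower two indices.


Christoffel symbols Gamma^k_{ij} are symmetric in i,j, so there are d * d(d+1)/2 independent symbols.
d = 12
d(d+1)/2 = 12 * 13 / 2 = 78
Total = 12 * 78 = 936

936


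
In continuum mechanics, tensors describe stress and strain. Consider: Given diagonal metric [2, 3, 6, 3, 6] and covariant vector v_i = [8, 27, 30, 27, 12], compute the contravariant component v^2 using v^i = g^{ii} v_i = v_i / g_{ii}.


To raise an index with a diagonal metric: v^i = v_i / g_{ii}.
For index 2: v_2 = 27, g_{22} = 3
v^2 = 27 / 3 = 9

9


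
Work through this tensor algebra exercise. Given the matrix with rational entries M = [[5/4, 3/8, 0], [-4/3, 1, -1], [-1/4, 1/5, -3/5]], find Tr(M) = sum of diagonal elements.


The trace is the sum of diagonal entries.
Diagonal: M[1,1] = 5/4, M[2,2] = 1, M[3,3] = -3/5
Tr(M) = 5/4 + 1 + -3/5
Computing step by step:
After adding M[1,1]: 5/4
After adding M[2,2]: 9/4
After adding M[3,3]: 33/20
Tr(M) = 33/20

33/20


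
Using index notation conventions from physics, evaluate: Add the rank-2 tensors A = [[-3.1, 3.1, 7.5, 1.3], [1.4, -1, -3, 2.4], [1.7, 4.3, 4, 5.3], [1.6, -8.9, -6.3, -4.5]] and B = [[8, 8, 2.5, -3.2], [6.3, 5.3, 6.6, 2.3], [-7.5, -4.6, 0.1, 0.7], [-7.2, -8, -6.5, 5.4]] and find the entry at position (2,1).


Tensor addition is component-wise: (A + B)_{ij} = A_{ij} + B_{ij}.
A_{21} = 1.4
B_{21} = 6.3
(A + B)_{21} = 1.4 + 6.3 = 7.7

7.7


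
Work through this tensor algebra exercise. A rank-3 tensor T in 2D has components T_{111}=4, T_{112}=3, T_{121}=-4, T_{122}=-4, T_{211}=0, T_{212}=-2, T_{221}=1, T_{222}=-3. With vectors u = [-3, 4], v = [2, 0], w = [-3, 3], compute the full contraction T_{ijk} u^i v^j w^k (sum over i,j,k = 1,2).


S = sum over i,j,k of T_{ijk} u_i v_j w_k. Expanding all 8 terms:
T_{111}*u_1*v_1*w_1 = 4*-3*2*-3 = 72  (running total: 72)
T_{112}*u_1*v_1*w_2 = 3*-3*2*3 = -54  (running total: 18)
T_{121}*u_1*v_2*w_1 = -4*-3*0*-3 = 0  (running total: 18)
T_{122}*u_1*v_2*w_2 = -4*-3*0*3 = 0  (running total: 18)
T_{211}*u_2*v_1*w_1 = 0*4*2*-3 = 0  (running total: 18)
T_{212}*u_2*v_1*w_2 = -2*4*2*3 = -48  (running total: -30)
T_{221}*u_2*v_2*w_1 = 1*4*0*-3 = 0  (running total: -30)
T_{222}*u_2*v_2*w_2 = -3*4*0*3 = 0  (running total: -30)
S = -30

-30


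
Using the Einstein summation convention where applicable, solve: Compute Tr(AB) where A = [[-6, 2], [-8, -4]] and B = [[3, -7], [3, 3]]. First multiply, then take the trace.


Tr(AB) = sum_i (AB)_{ii} where (AB)_{ii} = sum_k A_{ik} B_{ki}.
(AB)_{11} = -6*3 + 2*3 = -12
(AB)_{22} = -8*-7 + -4*3 = 44
Tr(AB) = -12 + 44 = 32

32


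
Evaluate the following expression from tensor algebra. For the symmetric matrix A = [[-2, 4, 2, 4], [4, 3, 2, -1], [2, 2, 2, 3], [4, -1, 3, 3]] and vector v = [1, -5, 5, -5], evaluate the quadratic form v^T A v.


First compute Av:
(Av)_1 = -2*1 + 4*-5 + 2*5 + 4*-5 = -32
(Av)_2 = 4*1 + 3*-5 + 2*5 + -1*-5 = 4
(Av)_3 = 2*1 + 2*-5 + 2*5 + 3*-5 = -13
(Av)_4 = 4*1 + -1*-5 + 3*5 + 3*-5 = 9
Av = [-32, 4, -13, 9]
Then v^T (Av) = 1*-32 + -5*4 + 5*-13 + -5*9
= -32 + -20 + -65 + -45 = -162

-162


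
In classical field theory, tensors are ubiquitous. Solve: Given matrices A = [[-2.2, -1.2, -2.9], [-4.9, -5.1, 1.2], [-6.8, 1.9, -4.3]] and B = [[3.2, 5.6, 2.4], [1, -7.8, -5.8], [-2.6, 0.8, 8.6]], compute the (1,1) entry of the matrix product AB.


(AB)_{ij} = sum_k A_{ik} B_{kj}.
For i=1, j=1:
A_{11} * B_{11} = -2.2 * 3.2 = -7.04
A_{12} * B_{21} = -1.2 * 1 = -1.2
A_{13} * B_{31} = -2.9 * -2.6 = 7.54
Sum = -7.04 + -1.2 + 7.54 = -0.7

-0.7


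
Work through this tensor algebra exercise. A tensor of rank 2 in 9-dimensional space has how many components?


The number of components of a rank-r tensor in d dimensions is d^r.
Here d = 9 and r = 2.
9^2 = 81

81


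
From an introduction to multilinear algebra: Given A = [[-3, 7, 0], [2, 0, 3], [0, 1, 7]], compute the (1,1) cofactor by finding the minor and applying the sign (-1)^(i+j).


To find cofactor C_{11}, delete row 1 and column 1.
The resulting 2x2 submatrix is: [[0, 3], [1, 7]]
Minor M_{11} = 0*7 - 3*1
  = 0 - 3 = -3
Sign = (-1)^(1+1) = (-1)^2 = 1
Cofactor C_{11} = 1 * -3 = -3

-3
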